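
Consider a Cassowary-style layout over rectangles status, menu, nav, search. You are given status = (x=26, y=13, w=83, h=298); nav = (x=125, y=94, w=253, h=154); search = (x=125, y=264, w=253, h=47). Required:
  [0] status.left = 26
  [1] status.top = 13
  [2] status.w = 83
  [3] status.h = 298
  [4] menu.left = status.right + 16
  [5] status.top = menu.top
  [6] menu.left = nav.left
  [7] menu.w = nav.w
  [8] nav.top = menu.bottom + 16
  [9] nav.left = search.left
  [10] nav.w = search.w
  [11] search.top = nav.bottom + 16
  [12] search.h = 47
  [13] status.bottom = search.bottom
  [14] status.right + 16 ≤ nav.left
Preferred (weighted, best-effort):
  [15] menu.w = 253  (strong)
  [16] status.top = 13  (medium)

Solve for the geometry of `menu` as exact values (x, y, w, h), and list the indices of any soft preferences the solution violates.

menu = (x=125, y=13, w=253, h=65)
violated soft preferences: none

1. menu.x = 125  [menu.left = status.right + 16]
2. menu.y = 13  [status.top = menu.top]
3. menu.w = 253  [menu.w = nav.w]
4. menu.h = 65  [nav.top = menu.bottom + 16]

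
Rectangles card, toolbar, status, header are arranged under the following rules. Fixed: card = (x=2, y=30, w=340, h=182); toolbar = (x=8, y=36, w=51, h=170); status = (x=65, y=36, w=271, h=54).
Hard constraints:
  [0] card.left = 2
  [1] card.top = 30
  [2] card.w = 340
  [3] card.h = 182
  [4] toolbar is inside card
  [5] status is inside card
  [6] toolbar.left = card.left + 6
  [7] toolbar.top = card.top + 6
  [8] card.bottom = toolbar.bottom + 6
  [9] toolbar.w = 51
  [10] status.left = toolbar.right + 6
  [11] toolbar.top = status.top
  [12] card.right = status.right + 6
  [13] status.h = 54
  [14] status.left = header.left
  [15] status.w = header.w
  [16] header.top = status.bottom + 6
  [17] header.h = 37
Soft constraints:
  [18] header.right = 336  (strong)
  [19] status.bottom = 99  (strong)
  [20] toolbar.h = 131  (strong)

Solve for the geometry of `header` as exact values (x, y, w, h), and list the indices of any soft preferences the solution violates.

1. header.x = 65  [status.left = header.left]
2. header.w = 271  [status.w = header.w]
3. header.y = 96  [header.top = status.bottom + 6]
4. header.h = 37  [header.h = 37]

header = (x=65, y=96, w=271, h=37)
violated soft preferences: 19, 20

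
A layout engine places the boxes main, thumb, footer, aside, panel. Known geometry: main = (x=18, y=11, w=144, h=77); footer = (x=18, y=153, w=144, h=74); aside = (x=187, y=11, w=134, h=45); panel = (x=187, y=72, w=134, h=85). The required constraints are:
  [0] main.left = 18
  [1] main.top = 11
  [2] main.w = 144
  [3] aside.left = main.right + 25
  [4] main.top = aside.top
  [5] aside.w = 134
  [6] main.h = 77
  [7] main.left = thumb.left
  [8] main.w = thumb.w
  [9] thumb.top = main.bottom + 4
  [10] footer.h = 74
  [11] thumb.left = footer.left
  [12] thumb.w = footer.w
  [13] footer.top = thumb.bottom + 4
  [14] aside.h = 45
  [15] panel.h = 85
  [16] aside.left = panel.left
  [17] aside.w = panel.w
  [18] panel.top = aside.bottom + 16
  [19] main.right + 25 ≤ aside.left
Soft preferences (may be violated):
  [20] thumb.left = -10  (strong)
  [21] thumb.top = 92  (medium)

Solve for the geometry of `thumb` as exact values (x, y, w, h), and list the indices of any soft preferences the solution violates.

1. thumb.x = 18  [main.left = thumb.left]
2. thumb.w = 144  [main.w = thumb.w]
3. thumb.y = 92  [thumb.top = main.bottom + 4]
4. thumb.h = 57  [footer.top = thumb.bottom + 4]

thumb = (x=18, y=92, w=144, h=57)
violated soft preferences: 20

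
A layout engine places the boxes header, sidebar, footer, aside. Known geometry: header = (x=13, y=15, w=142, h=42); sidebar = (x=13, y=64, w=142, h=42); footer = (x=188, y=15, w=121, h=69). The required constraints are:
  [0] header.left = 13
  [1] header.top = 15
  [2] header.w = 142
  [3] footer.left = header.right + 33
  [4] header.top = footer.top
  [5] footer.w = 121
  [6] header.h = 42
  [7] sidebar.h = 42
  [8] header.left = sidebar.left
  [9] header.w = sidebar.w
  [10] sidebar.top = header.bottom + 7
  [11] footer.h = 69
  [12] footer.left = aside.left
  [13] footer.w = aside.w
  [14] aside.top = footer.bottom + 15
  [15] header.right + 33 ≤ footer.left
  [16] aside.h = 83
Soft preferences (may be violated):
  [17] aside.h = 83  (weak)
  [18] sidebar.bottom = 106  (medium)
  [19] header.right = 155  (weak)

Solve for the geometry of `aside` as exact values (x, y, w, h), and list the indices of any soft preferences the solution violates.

1. aside.x = 188  [footer.left = aside.left]
2. aside.w = 121  [footer.w = aside.w]
3. aside.y = 99  [aside.top = footer.bottom + 15]
4. aside.h = 83  [aside.h = 83]

aside = (x=188, y=99, w=121, h=83)
violated soft preferences: none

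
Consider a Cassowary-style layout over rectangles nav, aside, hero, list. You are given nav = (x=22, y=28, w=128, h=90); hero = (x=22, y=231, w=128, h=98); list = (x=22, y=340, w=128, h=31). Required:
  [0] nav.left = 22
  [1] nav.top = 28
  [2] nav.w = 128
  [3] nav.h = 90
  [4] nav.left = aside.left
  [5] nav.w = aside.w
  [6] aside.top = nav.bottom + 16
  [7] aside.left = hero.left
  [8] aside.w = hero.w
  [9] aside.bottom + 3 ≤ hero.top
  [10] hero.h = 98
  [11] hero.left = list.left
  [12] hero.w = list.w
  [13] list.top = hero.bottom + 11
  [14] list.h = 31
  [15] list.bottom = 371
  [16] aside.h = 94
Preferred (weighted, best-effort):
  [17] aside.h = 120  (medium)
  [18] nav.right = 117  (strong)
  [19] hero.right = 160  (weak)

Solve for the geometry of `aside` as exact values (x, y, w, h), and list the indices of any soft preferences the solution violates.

1. aside.x = 22  [nav.left = aside.left]
2. aside.w = 128  [nav.w = aside.w]
3. aside.y = 134  [aside.top = nav.bottom + 16]
4. aside.h = 94  [aside.h = 94]

aside = (x=22, y=134, w=128, h=94)
violated soft preferences: 17, 18, 19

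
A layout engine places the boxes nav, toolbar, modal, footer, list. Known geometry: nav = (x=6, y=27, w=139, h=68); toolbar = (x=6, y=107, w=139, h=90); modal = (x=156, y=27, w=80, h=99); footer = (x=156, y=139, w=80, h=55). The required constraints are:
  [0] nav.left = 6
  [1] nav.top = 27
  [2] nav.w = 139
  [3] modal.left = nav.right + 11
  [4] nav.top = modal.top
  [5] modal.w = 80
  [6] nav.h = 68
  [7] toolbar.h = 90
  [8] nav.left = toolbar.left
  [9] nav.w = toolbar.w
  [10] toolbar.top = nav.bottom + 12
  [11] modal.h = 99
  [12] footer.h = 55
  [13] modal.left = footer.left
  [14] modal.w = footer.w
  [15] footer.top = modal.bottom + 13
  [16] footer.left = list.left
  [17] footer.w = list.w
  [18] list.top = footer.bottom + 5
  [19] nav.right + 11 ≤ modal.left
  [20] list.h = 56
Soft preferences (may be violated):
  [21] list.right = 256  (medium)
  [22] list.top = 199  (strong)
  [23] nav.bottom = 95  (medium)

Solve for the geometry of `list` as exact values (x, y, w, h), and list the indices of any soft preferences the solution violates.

list = (x=156, y=199, w=80, h=56)
violated soft preferences: 21

1. list.x = 156  [footer.left = list.left]
2. list.w = 80  [footer.w = list.w]
3. list.y = 199  [list.top = footer.bottom + 5]
4. list.h = 56  [list.h = 56]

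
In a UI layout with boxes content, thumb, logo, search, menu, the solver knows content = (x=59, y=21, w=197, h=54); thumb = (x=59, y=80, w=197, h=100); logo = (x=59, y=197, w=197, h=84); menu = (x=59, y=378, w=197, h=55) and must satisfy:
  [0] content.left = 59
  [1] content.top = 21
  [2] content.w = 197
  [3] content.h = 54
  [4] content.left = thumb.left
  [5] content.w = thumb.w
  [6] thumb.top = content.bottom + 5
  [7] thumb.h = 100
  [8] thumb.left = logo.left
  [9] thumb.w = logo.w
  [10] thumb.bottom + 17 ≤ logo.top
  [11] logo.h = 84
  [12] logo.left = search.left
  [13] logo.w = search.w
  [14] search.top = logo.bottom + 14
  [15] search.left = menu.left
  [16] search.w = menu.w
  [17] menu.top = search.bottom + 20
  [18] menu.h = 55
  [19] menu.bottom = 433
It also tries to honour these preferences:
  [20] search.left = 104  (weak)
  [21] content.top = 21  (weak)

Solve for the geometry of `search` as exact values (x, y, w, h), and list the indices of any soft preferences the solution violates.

1. search.x = 59  [logo.left = search.left]
2. search.w = 197  [logo.w = search.w]
3. search.y = 295  [search.top = logo.bottom + 14]
4. search.h = 63  [menu.top = search.bottom + 20]

search = (x=59, y=295, w=197, h=63)
violated soft preferences: 20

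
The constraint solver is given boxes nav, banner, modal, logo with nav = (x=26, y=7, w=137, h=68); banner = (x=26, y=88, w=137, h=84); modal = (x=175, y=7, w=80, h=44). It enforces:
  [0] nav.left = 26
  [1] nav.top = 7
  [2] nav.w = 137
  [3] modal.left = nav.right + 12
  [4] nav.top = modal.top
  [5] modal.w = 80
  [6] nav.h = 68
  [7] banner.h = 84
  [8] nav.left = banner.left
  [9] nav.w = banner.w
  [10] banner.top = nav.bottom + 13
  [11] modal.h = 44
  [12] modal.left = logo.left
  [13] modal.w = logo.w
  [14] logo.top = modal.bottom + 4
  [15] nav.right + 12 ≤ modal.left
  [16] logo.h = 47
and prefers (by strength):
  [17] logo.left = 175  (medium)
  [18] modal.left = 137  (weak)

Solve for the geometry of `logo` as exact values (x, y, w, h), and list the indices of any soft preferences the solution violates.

1. logo.x = 175  [modal.left = logo.left]
2. logo.w = 80  [modal.w = logo.w]
3. logo.y = 55  [logo.top = modal.bottom + 4]
4. logo.h = 47  [logo.h = 47]

logo = (x=175, y=55, w=80, h=47)
violated soft preferences: 18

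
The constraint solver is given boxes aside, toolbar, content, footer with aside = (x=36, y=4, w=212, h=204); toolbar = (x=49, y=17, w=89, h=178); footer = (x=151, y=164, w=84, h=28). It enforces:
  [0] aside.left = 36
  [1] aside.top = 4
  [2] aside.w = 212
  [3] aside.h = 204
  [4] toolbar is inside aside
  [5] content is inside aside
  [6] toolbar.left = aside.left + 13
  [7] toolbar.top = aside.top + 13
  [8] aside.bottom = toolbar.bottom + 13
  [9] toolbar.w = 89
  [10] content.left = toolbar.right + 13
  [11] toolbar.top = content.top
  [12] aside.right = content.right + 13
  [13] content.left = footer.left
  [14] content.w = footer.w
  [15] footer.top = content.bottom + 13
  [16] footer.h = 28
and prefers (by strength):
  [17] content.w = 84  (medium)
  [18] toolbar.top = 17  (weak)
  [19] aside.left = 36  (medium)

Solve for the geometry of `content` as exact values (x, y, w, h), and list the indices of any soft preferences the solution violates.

content = (x=151, y=17, w=84, h=134)
violated soft preferences: none

1. content.x = 151  [content.left = toolbar.right + 13]
2. content.y = 17  [toolbar.top = content.top]
3. content.w = 84  [aside.right = content.right + 13]
4. content.h = 134  [footer.top = content.bottom + 13]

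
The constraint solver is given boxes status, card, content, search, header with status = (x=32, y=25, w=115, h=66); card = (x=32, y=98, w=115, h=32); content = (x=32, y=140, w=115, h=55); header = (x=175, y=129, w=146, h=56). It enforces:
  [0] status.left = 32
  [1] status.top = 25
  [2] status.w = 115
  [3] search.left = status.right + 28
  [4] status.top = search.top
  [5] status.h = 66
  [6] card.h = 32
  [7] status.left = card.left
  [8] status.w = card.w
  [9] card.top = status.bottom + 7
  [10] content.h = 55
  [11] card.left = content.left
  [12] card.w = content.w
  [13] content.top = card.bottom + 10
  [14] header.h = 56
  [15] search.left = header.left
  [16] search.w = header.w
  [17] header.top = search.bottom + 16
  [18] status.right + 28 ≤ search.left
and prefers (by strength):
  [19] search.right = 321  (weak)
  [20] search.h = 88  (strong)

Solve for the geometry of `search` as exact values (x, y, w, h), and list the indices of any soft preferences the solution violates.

search = (x=175, y=25, w=146, h=88)
violated soft preferences: none

1. search.x = 175  [search.left = status.right + 28]
2. search.y = 25  [status.top = search.top]
3. search.w = 146  [search.w = header.w]
4. search.h = 88  [header.top = search.bottom + 16]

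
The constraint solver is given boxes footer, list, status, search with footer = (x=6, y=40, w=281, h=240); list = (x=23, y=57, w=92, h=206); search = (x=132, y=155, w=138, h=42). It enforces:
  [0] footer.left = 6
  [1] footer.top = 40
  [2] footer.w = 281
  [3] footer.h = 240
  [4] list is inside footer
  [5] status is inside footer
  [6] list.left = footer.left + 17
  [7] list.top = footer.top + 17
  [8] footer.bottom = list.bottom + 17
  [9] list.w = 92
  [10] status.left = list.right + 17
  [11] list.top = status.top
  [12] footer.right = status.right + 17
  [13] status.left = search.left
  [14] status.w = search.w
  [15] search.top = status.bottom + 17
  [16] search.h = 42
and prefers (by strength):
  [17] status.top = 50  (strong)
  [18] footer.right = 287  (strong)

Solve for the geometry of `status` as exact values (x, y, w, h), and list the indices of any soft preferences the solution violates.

status = (x=132, y=57, w=138, h=81)
violated soft preferences: 17

1. status.x = 132  [status.left = list.right + 17]
2. status.y = 57  [list.top = status.top]
3. status.w = 138  [footer.right = status.right + 17]
4. status.h = 81  [search.top = status.bottom + 17]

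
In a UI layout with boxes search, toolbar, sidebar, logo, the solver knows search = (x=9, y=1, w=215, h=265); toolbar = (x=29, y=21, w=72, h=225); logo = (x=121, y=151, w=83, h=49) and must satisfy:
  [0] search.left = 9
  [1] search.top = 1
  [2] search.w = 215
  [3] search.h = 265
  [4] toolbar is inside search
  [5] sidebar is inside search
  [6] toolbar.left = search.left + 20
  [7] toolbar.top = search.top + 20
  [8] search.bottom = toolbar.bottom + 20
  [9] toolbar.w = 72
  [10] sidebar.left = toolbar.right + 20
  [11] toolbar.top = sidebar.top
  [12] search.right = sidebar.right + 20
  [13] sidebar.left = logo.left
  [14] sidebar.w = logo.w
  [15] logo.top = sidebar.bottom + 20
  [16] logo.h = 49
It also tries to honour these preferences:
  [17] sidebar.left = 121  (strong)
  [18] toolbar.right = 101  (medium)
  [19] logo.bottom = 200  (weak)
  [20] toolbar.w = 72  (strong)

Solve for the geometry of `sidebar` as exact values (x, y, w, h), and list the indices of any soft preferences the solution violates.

1. sidebar.x = 121  [sidebar.left = toolbar.right + 20]
2. sidebar.y = 21  [toolbar.top = sidebar.top]
3. sidebar.w = 83  [search.right = sidebar.right + 20]
4. sidebar.h = 110  [logo.top = sidebar.bottom + 20]

sidebar = (x=121, y=21, w=83, h=110)
violated soft preferences: none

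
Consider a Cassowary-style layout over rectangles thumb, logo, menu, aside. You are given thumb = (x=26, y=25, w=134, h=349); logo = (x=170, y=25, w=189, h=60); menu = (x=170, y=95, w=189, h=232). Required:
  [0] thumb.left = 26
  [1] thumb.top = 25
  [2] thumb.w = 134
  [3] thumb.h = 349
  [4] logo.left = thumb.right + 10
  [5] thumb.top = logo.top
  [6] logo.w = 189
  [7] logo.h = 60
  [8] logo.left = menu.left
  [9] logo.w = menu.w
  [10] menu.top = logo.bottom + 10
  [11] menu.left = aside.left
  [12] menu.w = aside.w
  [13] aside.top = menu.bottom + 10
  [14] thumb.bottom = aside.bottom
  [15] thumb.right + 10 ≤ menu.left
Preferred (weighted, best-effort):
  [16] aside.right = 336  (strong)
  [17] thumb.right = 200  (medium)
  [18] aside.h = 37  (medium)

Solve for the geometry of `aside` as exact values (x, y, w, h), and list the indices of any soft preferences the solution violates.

aside = (x=170, y=337, w=189, h=37)
violated soft preferences: 16, 17

1. aside.x = 170  [menu.left = aside.left]
2. aside.w = 189  [menu.w = aside.w]
3. aside.y = 337  [aside.top = menu.bottom + 10]
4. aside.h = 37  [thumb.bottom = aside.bottom]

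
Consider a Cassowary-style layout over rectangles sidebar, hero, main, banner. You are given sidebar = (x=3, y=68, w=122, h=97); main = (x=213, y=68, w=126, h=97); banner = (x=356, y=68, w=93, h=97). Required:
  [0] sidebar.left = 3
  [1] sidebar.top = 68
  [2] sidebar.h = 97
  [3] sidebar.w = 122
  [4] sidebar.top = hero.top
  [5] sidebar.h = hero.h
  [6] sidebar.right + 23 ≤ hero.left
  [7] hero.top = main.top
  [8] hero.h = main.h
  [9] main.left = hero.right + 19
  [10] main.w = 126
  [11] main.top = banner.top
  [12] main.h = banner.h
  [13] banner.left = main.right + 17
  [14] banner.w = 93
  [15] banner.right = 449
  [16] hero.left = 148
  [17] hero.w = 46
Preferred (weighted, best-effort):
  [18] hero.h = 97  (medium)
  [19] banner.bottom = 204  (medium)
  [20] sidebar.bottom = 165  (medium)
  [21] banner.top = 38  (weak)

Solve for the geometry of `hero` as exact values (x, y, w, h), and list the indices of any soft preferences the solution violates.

hero = (x=148, y=68, w=46, h=97)
violated soft preferences: 19, 21

1. hero.y = 68  [sidebar.top = hero.top]
2. hero.h = 97  [sidebar.h = hero.h]
3. hero.x = 148  [hero.left = 148]
4. hero.w = 46  [hero.w = 46]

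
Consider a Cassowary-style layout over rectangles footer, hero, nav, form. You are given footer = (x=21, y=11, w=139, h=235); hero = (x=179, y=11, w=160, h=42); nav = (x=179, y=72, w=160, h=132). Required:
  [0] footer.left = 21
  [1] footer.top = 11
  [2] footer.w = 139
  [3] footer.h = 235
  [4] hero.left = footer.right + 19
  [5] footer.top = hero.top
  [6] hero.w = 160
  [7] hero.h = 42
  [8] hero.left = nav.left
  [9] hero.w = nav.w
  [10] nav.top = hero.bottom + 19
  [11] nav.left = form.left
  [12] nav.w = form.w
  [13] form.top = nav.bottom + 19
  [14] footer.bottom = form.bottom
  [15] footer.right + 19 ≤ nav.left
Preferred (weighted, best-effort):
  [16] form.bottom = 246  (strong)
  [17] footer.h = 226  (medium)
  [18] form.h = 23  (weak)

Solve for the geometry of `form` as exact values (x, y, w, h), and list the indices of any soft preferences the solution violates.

1. form.x = 179  [nav.left = form.left]
2. form.w = 160  [nav.w = form.w]
3. form.y = 223  [form.top = nav.bottom + 19]
4. form.h = 23  [footer.bottom = form.bottom]

form = (x=179, y=223, w=160, h=23)
violated soft preferences: 17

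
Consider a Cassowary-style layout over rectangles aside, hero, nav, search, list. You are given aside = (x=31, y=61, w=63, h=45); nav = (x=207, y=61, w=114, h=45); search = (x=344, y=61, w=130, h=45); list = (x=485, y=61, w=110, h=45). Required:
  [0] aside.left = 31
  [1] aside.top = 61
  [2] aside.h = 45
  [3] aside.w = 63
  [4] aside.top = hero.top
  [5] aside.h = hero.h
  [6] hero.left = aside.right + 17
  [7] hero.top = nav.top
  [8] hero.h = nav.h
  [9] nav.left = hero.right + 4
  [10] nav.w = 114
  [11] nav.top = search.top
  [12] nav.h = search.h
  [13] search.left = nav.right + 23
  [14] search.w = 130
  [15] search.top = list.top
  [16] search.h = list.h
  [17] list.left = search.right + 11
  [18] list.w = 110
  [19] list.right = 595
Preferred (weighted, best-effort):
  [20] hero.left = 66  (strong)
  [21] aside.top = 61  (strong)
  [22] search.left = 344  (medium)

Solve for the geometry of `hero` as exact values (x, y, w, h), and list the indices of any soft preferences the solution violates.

hero = (x=111, y=61, w=92, h=45)
violated soft preferences: 20

1. hero.y = 61  [aside.top = hero.top]
2. hero.h = 45  [aside.h = hero.h]
3. hero.x = 111  [hero.left = aside.right + 17]
4. hero.w = 92  [nav.left = hero.right + 4]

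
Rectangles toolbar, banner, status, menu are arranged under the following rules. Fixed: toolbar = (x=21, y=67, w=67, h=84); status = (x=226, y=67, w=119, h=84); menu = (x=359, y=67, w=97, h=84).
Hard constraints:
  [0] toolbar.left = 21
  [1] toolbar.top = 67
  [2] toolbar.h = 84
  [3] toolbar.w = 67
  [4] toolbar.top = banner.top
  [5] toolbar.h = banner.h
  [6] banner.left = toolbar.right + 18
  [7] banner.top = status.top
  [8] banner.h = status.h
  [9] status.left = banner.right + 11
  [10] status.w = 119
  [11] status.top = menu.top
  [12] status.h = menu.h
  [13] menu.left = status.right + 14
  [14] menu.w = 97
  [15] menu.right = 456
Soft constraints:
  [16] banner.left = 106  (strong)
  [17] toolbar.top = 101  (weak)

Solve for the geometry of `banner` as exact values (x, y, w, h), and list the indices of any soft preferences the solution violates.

banner = (x=106, y=67, w=109, h=84)
violated soft preferences: 17

1. banner.y = 67  [toolbar.top = banner.top]
2. banner.h = 84  [toolbar.h = banner.h]
3. banner.x = 106  [banner.left = toolbar.right + 18]
4. banner.w = 109  [status.left = banner.right + 11]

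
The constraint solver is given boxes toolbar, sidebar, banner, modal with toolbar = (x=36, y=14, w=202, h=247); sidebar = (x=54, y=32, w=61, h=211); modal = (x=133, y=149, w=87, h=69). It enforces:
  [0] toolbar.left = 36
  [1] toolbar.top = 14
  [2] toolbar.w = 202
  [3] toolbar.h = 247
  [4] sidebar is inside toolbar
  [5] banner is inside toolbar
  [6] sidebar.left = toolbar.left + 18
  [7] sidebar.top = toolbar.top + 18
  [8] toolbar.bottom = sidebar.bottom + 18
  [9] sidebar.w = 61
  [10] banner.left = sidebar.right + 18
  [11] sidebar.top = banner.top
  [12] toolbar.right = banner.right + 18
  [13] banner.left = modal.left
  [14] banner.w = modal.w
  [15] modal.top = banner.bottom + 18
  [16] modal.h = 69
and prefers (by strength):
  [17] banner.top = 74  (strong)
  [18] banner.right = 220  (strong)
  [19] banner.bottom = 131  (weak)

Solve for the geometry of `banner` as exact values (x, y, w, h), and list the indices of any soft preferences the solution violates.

banner = (x=133, y=32, w=87, h=99)
violated soft preferences: 17

1. banner.x = 133  [banner.left = sidebar.right + 18]
2. banner.y = 32  [sidebar.top = banner.top]
3. banner.w = 87  [toolbar.right = banner.right + 18]
4. banner.h = 99  [modal.top = banner.bottom + 18]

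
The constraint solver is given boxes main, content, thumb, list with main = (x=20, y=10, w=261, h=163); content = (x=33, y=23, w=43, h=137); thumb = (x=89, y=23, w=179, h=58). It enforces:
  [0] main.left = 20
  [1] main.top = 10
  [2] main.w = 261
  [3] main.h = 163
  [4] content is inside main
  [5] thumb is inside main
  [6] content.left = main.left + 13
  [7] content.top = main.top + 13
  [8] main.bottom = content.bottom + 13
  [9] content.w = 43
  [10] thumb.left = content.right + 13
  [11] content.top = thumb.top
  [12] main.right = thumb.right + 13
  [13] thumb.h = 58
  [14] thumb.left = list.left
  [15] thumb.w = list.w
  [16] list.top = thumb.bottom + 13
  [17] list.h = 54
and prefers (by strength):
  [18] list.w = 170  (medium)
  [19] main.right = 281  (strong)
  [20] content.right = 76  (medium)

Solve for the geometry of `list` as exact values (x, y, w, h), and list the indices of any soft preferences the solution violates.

list = (x=89, y=94, w=179, h=54)
violated soft preferences: 18

1. list.x = 89  [thumb.left = list.left]
2. list.w = 179  [thumb.w = list.w]
3. list.y = 94  [list.top = thumb.bottom + 13]
4. list.h = 54  [list.h = 54]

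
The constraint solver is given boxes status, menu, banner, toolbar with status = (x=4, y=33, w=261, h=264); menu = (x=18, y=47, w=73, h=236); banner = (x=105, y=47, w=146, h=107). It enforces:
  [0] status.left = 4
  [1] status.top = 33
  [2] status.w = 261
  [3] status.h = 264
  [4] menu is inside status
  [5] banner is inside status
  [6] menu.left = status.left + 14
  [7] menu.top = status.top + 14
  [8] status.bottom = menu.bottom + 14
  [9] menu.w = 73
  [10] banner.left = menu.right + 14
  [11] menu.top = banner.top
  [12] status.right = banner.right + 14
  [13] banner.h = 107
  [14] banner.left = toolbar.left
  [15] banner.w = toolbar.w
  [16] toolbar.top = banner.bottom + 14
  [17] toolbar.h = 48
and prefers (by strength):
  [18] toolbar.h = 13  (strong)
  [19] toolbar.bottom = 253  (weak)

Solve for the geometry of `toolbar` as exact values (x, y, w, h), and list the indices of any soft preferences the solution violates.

1. toolbar.x = 105  [banner.left = toolbar.left]
2. toolbar.w = 146  [banner.w = toolbar.w]
3. toolbar.y = 168  [toolbar.top = banner.bottom + 14]
4. toolbar.h = 48  [toolbar.h = 48]

toolbar = (x=105, y=168, w=146, h=48)
violated soft preferences: 18, 19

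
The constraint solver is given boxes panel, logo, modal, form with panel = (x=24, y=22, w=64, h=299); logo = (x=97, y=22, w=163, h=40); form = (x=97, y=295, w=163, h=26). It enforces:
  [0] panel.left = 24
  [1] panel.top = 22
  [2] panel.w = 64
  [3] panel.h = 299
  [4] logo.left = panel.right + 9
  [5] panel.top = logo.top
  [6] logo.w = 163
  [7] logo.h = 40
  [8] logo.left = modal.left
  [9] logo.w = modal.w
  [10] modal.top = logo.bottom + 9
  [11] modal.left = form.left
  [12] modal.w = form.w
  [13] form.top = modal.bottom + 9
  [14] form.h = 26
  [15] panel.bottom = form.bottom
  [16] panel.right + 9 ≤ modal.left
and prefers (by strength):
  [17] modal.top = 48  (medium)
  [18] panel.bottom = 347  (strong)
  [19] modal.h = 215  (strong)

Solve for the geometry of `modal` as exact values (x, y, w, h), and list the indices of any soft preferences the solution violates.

1. modal.x = 97  [logo.left = modal.left]
2. modal.w = 163  [logo.w = modal.w]
3. modal.y = 71  [modal.top = logo.bottom + 9]
4. modal.h = 215  [form.top = modal.bottom + 9]

modal = (x=97, y=71, w=163, h=215)
violated soft preferences: 17, 18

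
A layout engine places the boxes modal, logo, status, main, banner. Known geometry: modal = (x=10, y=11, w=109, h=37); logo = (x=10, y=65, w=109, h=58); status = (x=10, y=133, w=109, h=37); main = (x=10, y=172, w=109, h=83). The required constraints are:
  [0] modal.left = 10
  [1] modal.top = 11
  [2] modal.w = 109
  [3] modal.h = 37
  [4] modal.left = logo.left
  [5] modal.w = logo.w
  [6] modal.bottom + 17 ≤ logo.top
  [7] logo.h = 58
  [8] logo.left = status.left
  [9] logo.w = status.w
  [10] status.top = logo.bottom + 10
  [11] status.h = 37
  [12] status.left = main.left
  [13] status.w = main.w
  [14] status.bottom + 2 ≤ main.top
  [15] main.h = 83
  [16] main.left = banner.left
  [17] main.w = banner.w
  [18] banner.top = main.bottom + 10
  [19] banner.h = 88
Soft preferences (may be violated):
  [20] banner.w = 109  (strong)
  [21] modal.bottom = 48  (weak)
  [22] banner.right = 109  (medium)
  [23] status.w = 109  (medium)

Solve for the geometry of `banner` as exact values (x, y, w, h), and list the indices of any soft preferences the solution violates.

banner = (x=10, y=265, w=109, h=88)
violated soft preferences: 22

1. banner.x = 10  [main.left = banner.left]
2. banner.w = 109  [main.w = banner.w]
3. banner.y = 265  [banner.top = main.bottom + 10]
4. banner.h = 88  [banner.h = 88]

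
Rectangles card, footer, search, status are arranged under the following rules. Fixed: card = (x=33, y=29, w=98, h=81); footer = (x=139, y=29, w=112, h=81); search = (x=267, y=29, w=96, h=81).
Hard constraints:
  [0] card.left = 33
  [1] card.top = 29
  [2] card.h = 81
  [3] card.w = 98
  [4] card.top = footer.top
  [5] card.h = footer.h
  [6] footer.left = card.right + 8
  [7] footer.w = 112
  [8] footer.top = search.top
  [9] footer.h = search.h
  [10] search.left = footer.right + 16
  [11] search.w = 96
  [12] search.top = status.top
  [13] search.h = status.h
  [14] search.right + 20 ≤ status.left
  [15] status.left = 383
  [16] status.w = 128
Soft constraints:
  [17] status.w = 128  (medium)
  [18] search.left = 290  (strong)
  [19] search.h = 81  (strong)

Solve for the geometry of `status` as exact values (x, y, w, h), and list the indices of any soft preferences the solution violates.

1. status.y = 29  [search.top = status.top]
2. status.h = 81  [search.h = status.h]
3. status.x = 383  [status.left = 383]
4. status.w = 128  [status.w = 128]

status = (x=383, y=29, w=128, h=81)
violated soft preferences: 18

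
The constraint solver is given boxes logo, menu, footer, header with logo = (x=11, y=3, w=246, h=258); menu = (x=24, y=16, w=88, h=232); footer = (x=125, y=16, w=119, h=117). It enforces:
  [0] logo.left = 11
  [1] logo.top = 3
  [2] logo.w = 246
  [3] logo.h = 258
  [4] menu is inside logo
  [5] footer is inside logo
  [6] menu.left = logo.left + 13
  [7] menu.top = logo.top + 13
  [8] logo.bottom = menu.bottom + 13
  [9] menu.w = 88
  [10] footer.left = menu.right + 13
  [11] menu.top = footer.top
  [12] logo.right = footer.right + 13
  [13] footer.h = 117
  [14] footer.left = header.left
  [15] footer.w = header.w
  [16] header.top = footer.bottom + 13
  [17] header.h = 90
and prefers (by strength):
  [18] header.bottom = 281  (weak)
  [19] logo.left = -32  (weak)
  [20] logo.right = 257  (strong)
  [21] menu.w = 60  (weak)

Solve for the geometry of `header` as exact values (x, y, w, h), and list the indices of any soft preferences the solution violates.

1. header.x = 125  [footer.left = header.left]
2. header.w = 119  [footer.w = header.w]
3. header.y = 146  [header.top = footer.bottom + 13]
4. header.h = 90  [header.h = 90]

header = (x=125, y=146, w=119, h=90)
violated soft preferences: 18, 19, 21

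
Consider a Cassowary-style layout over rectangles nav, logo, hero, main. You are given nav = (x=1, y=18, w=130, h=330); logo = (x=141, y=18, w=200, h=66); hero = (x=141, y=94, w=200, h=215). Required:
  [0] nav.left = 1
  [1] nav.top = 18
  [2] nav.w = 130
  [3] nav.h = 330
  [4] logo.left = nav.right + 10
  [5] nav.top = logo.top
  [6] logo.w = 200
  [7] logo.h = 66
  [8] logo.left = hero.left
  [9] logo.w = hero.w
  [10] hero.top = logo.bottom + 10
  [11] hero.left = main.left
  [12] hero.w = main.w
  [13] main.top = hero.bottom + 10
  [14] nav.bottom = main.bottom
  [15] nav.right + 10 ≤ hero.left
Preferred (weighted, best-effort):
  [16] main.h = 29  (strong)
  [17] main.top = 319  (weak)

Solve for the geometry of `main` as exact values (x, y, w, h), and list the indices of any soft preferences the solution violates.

main = (x=141, y=319, w=200, h=29)
violated soft preferences: none

1. main.x = 141  [hero.left = main.left]
2. main.w = 200  [hero.w = main.w]
3. main.y = 319  [main.top = hero.bottom + 10]
4. main.h = 29  [nav.bottom = main.bottom]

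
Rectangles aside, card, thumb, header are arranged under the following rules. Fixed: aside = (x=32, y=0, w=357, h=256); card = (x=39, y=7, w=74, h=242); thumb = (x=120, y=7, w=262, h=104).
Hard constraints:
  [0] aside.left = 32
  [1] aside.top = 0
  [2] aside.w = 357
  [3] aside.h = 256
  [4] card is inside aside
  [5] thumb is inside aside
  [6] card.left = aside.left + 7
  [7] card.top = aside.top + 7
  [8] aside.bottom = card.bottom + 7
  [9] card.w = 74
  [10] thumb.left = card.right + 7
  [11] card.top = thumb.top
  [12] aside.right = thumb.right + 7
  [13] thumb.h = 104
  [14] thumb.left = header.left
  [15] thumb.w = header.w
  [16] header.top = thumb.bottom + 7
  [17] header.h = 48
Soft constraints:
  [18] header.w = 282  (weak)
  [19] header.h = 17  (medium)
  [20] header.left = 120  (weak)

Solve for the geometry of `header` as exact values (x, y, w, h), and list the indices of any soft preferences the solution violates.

1. header.x = 120  [thumb.left = header.left]
2. header.w = 262  [thumb.w = header.w]
3. header.y = 118  [header.top = thumb.bottom + 7]
4. header.h = 48  [header.h = 48]

header = (x=120, y=118, w=262, h=48)
violated soft preferences: 18, 19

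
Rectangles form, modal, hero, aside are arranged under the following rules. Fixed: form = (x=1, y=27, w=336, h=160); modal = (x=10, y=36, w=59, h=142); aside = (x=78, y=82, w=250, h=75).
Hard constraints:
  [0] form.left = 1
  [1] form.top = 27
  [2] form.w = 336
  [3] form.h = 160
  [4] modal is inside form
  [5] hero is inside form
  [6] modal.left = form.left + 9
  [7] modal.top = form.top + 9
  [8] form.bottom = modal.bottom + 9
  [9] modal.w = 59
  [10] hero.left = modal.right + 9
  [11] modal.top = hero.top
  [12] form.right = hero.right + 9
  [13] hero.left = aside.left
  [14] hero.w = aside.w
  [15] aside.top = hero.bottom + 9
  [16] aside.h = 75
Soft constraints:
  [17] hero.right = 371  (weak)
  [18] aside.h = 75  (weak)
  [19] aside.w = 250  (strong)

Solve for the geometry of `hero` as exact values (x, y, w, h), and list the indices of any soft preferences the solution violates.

hero = (x=78, y=36, w=250, h=37)
violated soft preferences: 17

1. hero.x = 78  [hero.left = modal.right + 9]
2. hero.y = 36  [modal.top = hero.top]
3. hero.w = 250  [form.right = hero.right + 9]
4. hero.h = 37  [aside.top = hero.bottom + 9]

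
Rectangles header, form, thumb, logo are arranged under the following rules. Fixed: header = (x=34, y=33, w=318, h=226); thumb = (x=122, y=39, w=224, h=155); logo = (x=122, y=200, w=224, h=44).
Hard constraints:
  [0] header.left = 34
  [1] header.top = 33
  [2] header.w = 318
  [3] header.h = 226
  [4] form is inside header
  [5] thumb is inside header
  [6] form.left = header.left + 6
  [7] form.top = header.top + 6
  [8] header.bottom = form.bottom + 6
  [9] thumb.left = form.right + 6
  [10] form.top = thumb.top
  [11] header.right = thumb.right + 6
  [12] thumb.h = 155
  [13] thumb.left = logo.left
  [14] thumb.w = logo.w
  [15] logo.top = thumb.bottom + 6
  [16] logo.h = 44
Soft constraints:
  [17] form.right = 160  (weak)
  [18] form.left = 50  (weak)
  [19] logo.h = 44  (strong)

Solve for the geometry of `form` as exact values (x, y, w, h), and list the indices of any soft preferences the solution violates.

1. form.x = 40  [form.left = header.left + 6]
2. form.y = 39  [form.top = header.top + 6]
3. form.h = 214  [header.bottom = form.bottom + 6]
4. form.w = 76  [thumb.left = form.right + 6]

form = (x=40, y=39, w=76, h=214)
violated soft preferences: 17, 18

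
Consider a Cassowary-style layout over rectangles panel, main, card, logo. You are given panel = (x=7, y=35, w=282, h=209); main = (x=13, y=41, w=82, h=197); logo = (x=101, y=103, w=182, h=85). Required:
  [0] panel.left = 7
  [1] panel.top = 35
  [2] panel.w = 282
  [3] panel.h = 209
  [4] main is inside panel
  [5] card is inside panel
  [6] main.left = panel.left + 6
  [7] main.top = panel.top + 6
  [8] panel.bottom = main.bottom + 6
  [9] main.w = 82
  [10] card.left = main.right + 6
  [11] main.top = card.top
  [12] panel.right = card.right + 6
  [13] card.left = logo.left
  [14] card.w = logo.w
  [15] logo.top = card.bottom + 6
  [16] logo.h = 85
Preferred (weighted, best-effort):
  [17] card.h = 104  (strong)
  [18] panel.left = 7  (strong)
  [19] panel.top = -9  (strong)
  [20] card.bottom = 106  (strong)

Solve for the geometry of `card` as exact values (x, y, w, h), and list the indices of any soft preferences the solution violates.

1. card.x = 101  [card.left = main.right + 6]
2. card.y = 41  [main.top = card.top]
3. card.w = 182  [panel.right = card.right + 6]
4. card.h = 56  [logo.top = card.bottom + 6]

card = (x=101, y=41, w=182, h=56)
violated soft preferences: 17, 19, 20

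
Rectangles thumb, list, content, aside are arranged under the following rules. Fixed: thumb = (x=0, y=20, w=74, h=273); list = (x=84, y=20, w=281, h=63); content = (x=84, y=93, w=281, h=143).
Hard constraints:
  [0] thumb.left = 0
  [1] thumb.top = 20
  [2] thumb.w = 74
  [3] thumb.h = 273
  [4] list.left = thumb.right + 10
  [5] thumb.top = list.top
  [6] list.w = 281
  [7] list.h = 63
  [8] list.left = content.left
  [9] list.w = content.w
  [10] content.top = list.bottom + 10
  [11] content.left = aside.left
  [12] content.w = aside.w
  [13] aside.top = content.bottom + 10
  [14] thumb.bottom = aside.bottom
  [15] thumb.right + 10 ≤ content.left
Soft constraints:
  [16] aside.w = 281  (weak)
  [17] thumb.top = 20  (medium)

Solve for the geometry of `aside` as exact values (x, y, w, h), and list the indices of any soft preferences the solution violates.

aside = (x=84, y=246, w=281, h=47)
violated soft preferences: none

1. aside.x = 84  [content.left = aside.left]
2. aside.w = 281  [content.w = aside.w]
3. aside.y = 246  [aside.top = content.bottom + 10]
4. aside.h = 47  [thumb.bottom = aside.bottom]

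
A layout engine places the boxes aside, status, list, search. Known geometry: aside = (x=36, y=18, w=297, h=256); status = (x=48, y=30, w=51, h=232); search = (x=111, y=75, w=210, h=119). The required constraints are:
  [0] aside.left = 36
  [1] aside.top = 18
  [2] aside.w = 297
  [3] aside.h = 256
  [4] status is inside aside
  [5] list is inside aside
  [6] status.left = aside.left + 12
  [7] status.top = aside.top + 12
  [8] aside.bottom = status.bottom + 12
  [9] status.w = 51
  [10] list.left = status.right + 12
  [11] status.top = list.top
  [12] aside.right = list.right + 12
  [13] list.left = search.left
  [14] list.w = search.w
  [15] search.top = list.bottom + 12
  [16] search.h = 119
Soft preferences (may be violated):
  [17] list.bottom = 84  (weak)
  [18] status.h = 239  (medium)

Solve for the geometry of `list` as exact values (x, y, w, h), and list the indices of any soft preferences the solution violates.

list = (x=111, y=30, w=210, h=33)
violated soft preferences: 17, 18

1. list.x = 111  [list.left = status.right + 12]
2. list.y = 30  [status.top = list.top]
3. list.w = 210  [aside.right = list.right + 12]
4. list.h = 33  [search.top = list.bottom + 12]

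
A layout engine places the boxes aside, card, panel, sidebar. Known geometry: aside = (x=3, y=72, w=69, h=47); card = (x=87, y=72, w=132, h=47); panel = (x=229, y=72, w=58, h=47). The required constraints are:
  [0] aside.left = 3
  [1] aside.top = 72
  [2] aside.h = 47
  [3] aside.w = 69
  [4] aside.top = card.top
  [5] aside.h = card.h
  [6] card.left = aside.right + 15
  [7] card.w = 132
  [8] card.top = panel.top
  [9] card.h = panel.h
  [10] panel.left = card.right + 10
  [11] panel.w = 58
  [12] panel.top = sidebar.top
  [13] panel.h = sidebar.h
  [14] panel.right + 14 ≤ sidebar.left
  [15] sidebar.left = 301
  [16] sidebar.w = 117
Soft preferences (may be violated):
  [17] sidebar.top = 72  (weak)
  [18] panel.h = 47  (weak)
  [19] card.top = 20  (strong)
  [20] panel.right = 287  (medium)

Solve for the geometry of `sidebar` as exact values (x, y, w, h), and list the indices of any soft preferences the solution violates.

1. sidebar.y = 72  [panel.top = sidebar.top]
2. sidebar.h = 47  [panel.h = sidebar.h]
3. sidebar.x = 301  [sidebar.left = 301]
4. sidebar.w = 117  [sidebar.w = 117]

sidebar = (x=301, y=72, w=117, h=47)
violated soft preferences: 19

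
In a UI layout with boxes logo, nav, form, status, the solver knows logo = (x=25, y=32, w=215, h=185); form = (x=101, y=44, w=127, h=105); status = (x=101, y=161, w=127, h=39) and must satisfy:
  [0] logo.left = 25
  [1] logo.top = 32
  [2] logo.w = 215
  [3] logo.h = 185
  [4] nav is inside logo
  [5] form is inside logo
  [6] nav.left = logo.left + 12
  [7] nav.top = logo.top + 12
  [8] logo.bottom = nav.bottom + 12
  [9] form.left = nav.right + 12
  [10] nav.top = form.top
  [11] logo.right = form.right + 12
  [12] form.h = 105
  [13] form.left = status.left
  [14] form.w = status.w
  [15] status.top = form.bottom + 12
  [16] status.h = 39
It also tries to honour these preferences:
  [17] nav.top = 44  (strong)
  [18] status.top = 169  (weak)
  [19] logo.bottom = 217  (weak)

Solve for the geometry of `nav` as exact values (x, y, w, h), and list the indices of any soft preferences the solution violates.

nav = (x=37, y=44, w=52, h=161)
violated soft preferences: 18

1. nav.x = 37  [nav.left = logo.left + 12]
2. nav.y = 44  [nav.top = logo.top + 12]
3. nav.h = 161  [logo.bottom = nav.bottom + 12]
4. nav.w = 52  [form.left = nav.right + 12]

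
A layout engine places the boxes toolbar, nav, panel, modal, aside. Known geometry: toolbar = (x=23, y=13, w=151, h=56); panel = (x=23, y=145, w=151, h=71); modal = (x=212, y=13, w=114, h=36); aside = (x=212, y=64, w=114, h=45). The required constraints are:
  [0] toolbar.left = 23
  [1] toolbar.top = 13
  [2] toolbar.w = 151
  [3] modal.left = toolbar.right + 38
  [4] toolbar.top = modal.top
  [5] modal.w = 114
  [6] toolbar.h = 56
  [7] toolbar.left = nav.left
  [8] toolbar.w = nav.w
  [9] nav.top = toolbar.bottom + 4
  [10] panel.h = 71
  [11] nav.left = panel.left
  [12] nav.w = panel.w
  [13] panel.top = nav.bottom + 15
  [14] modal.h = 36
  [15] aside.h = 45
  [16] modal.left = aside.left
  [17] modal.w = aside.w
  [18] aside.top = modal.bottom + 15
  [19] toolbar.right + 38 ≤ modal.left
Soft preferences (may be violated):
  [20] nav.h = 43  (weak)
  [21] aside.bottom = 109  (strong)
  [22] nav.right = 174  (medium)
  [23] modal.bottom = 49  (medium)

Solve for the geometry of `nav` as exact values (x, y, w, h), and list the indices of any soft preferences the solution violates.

1. nav.x = 23  [toolbar.left = nav.left]
2. nav.w = 151  [toolbar.w = nav.w]
3. nav.y = 73  [nav.top = toolbar.bottom + 4]
4. nav.h = 57  [panel.top = nav.bottom + 15]

nav = (x=23, y=73, w=151, h=57)
violated soft preferences: 20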